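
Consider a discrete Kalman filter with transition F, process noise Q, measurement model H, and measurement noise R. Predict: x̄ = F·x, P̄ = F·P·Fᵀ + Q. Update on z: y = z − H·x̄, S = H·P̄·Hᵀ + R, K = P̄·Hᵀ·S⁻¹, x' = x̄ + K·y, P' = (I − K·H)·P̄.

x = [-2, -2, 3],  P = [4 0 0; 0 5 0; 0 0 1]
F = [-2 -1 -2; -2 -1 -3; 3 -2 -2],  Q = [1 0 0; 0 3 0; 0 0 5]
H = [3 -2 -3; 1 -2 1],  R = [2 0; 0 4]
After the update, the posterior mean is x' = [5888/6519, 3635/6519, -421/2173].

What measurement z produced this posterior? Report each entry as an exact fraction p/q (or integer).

z = [2, -1]

x̄ = F·x = [0, -3, -8]
P̄ = F·P·Fᵀ + Q = [26 27 -10; 27 33 -8; -10 -8 65]
S = H·P̄·Hᵀ + R = [713 -233; -233 131]
K = P̄·Hᵀ·S⁻¹ = [-890/19557 -7256/19557; -2921/19557 -12212/19557; -602/2173 107/2173]
x' − x̄ = [5888/6519, 23192/6519, 16963/2173] = K·y
y = (KᵀK)⁻¹·Kᵀ·(x' − x̄) = [-28, 1]
z = y + H·x̄ = [-28, 1] + [30, -2] = [2, -1]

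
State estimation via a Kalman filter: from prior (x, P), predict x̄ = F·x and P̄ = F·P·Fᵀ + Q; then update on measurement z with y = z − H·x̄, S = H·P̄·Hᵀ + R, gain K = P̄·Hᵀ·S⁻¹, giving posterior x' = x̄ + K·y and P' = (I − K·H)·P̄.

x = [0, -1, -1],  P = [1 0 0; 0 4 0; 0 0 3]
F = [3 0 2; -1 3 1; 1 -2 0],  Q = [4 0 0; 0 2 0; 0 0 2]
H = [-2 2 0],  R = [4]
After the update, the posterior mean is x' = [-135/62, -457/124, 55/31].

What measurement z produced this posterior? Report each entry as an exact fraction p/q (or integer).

z = [-3]

x̄ = F·x = [-2, -4, 2]
P̄ = F·P·Fᵀ + Q = [25 3 3; 3 42 -25; 3 -25 19]
S = H·P̄·Hᵀ + R = [248]
K = P̄·Hᵀ·S⁻¹ = [-11/62; 39/124; -7/31]
x' − x̄ = [-11/62, 39/124, -7/31] = K·y
y = (KᵀK)⁻¹·Kᵀ·(x' − x̄) = [1]
z = y + H·x̄ = [1] + [-4] = [-3]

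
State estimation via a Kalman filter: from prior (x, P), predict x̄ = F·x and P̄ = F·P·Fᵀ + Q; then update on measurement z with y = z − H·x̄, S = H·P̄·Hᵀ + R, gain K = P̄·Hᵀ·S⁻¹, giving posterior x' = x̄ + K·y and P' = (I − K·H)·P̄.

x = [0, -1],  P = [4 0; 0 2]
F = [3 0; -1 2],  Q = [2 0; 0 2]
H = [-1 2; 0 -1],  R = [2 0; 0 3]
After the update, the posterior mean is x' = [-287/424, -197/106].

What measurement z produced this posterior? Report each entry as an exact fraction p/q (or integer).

x̄ = F·x = [0, -2]
P̄ = F·P·Fᵀ + Q = [38 -12; -12 14]
S = H·P̄·Hᵀ + R = [144 -40; -40 17]
K = P̄·Hᵀ·S⁻¹ = [-287/424 -47/53; 15/106 -26/53]
x' − x̄ = [-287/424, 15/106] = K·y
y = (KᵀK)⁻¹·Kᵀ·(x' − x̄) = [1, 0]
z = y + H·x̄ = [1, 0] + [-4, 2] = [-3, 2]

z = [-3, 2]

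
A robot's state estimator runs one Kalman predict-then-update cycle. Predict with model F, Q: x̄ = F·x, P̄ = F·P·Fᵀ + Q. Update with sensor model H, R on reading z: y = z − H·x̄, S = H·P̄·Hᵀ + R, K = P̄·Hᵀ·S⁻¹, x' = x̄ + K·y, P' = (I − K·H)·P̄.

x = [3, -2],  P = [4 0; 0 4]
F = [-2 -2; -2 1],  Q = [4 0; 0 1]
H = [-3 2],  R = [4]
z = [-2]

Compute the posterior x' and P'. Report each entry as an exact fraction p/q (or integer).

x' = [-342/79, -596/79]
P' = [728/79 1046/79; 1046/79 1578/79]

x̄ = F·x = [-2, -8]
P̄ = F·P·Fᵀ + Q = [36 8; 8 21]
y = z − H·x̄ = [8]
S = H·P̄·Hᵀ + R = [316]
K = P̄·Hᵀ·S⁻¹ = [-23/79; 9/158]
x' = x̄ + K·y = [-342/79, -596/79]
P' = (I − K·H)·P̄ = [728/79 1046/79; 1046/79 1578/79]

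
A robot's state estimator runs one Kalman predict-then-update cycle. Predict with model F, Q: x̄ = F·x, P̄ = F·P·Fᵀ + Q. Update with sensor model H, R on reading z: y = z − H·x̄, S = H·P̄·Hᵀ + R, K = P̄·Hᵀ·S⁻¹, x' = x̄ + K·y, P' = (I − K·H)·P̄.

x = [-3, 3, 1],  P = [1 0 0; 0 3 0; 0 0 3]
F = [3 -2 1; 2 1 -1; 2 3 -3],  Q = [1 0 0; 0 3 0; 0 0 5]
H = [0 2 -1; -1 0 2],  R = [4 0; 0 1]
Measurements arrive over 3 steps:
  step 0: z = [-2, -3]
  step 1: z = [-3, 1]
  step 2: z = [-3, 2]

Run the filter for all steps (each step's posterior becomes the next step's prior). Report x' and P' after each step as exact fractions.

step 0: x' = [-84714/8413, -38391/8413, -54872/8413], P' = [96246/8413 27499/8413 47482/8413; 27499/8413 15170/8413 14584/8413; 47482/8413 14584/8413 25516/8413]
step 1: x' = [-414467946/46268839, -187906974/46268839, -186422643/46268839], P' = [1324725212/46268839 421559741/46268839 662663366/46268839; 421559741/46268839 174349440/46268839 216379396/46268839; 662663366/46268839 216379396/46268839 342885996/46268839]
step 2: x' = [-2491036872625/550070896847, -1328332456934/550070896847, -756099997611/550070896847], P' = [17922955841308/550070896847 5754269870367/550070896847 8982487226338/550070896847; 5754269870367/550070896847 2326146909934/550070896847 2949577421848/550070896847; 8982487226338/550070896847 2949577421848/550070896847 4637436130820/550070896847]

step 0: x̄ = F·x = [-14, -4, 0]
step 0: P̄ = F·P·Fᵀ + Q = [25 -3 -21; -3 13 22; -21 22 63]
step 0: y = z − H·x̄ = [6, -17]
step 0: S = H·P̄·Hᵀ + R = [31 -53; -53 362]
step 0: K = P̄·Hᵀ·S⁻¹ = [1879/8413 -1282/8413; 3939/8413 1669/8413; 913/8413 3550/8413]
step 0: x' = x̄ + K·y = [-84714/8413, -38391/8413, -54872/8413]
step 0: P' = (I − K·H)·P̄ = [96246/8413 27499/8413 47482/8413; 27499/8413 15170/8413 14584/8413; 47482/8413 14584/8413 25516/8413]
step 1: x̄ = F·x = [-232232/8413, -152947/8413, -119985/8413]
step 1: P̄ = F·P·Fᵀ + Q = [857391/8413 490391/8413 346285/8413; 490391/8413 341809/8413 259674/8413; 346285/8413 259674/8413 290915/8413]
step 1: y = z − H·x̄ = [160670/8413, 16151/8413]
step 1: S = H·P̄·Hᵀ + R = [653107/8413 -177631/8413; -177631/8413 644324/8413]
step 1: K = P̄·Hᵀ·S⁻¹ = [45114029/46268839 601520/46268839; 33079871/46268839 11199051/46268839; 22468199/46268839 23108626/46268839]
step 1: x' = x̄ + K·y = [-414467946/46268839, -187906974/46268839, -186422643/46268839]
step 1: P' = (I − K·H)·P̄ = [1324725212/46268839 421559741/46268839 662663366/46268839; 421559741/46268839 174349440/46268839 216379396/46268839; 662663366/46268839 216379396/46268839 342885996/46268839]
step 2: x̄ = F·x = [-1054012533/46268839, -830420223/46268839, -833388885/46268839]
step 2: P̄ = F·P·Fᵀ + Q = [11060825223/46268839 6821681477/46268839 5290166351/46268839; 6821681477/46268839 4557769509/46268839 3623501780/46268839; 5290166351/46268839 3623501780/46268839 3397291339/46268839]
step 2: y = z − H·x̄ = [688645044/46268839, 705302915/46268839]
step 2: S = H·P̄·Hᵀ + R = [7319437611/46268839 -653772161/46268839; -653772161/46268839 3535594014/46268839]
step 2: K = P̄·Hᵀ·S⁻¹ = [631513128599/550070896847 42018611368/550070896847; 425679099505/550070896847 144884973329/550070896847; 315429678219/550070896847 292385035302/550070896847]
step 2: x' = x̄ + K·y = [-2491036872625/550070896847, -1328332456934/550070896847, -756099997611/550070896847]
step 2: P' = (I − K·H)·P̄ = [17922955841308/550070896847 5754269870367/550070896847 8982487226338/550070896847; 5754269870367/550070896847 2326146909934/550070896847 2949577421848/550070896847; 8982487226338/550070896847 2949577421848/550070896847 4637436130820/550070896847]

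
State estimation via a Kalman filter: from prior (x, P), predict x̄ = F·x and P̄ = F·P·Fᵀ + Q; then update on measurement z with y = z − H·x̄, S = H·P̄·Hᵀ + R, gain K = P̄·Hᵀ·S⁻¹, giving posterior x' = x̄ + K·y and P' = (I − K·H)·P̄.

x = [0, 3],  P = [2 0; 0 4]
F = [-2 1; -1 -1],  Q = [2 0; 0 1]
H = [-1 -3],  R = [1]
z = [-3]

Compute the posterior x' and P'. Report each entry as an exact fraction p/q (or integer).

x̄ = F·x = [3, -3]
P̄ = F·P·Fᵀ + Q = [14 0; 0 7]
y = z − H·x̄ = [-9]
S = H·P̄·Hᵀ + R = [78]
K = P̄·Hᵀ·S⁻¹ = [-7/39; -7/26]
x' = x̄ + K·y = [60/13, -15/26]
P' = (I − K·H)·P̄ = [448/39 -49/13; -49/13 35/26]

x' = [60/13, -15/26]
P' = [448/39 -49/13; -49/13 35/26]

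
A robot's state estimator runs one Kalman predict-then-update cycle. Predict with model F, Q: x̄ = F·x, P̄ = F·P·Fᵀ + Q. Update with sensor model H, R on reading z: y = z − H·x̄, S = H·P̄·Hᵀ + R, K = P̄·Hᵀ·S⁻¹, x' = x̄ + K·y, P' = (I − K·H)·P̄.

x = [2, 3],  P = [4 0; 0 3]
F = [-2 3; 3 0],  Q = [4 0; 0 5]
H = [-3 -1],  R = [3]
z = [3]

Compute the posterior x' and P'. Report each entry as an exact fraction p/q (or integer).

x̄ = F·x = [5, 6]
P̄ = F·P·Fᵀ + Q = [47 -24; -24 41]
y = z − H·x̄ = [24]
S = H·P̄·Hᵀ + R = [323]
K = P̄·Hᵀ·S⁻¹ = [-117/323; 31/323]
x' = x̄ + K·y = [-1193/323, 2682/323]
P' = (I − K·H)·P̄ = [1492/323 -4125/323; -4125/323 12282/323]

x' = [-1193/323, 2682/323]
P' = [1492/323 -4125/323; -4125/323 12282/323]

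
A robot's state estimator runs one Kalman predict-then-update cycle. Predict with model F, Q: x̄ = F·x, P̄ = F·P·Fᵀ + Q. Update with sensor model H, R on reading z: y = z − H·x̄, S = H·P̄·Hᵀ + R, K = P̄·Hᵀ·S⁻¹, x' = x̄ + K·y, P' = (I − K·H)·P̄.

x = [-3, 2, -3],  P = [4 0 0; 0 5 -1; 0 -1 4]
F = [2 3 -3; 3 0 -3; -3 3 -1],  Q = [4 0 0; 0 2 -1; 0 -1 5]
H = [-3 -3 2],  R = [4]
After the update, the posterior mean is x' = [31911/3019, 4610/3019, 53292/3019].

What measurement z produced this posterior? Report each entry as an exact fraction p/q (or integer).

x̄ = F·x = [9, 0, 18]
P̄ = F·P·Fᵀ + Q = [119 69 45; 69 74 -16; 45 -16 96]
S = H·P̄·Hᵀ + R = [3019]
K = P̄·Hᵀ·S⁻¹ = [-474/3019; -461/3019; 105/3019]
x' − x̄ = [4740/3019, 4610/3019, -1050/3019] = K·y
y = (KᵀK)⁻¹·Kᵀ·(x' − x̄) = [-10]
z = y + H·x̄ = [-10] + [9] = [-1]

z = [-1]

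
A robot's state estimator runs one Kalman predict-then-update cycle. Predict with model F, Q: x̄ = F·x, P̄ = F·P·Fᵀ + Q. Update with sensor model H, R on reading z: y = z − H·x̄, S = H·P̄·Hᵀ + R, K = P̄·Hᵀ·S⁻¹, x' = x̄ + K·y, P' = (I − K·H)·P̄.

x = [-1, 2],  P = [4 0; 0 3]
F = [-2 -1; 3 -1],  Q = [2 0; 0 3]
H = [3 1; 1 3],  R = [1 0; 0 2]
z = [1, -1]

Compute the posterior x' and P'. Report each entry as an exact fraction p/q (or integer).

x̄ = F·x = [0, -5]
P̄ = F·P·Fᵀ + Q = [21 -21; -21 42]
y = z − H·x̄ = [6, 14]
S = H·P̄·Hᵀ + R = [106 -21; -21 275]
K = P̄·Hᵀ·S⁻¹ = [10668/28709 -3570/28709; -3570/28709 10689/28709]
x' = x̄ + K·y = [14028/28709, -15319/28709]
P' = (I − K·H)·P̄ = [4893/28709 -4011/28709; -4011/28709 8463/28709]

x' = [14028/28709, -15319/28709]
P' = [4893/28709 -4011/28709; -4011/28709 8463/28709]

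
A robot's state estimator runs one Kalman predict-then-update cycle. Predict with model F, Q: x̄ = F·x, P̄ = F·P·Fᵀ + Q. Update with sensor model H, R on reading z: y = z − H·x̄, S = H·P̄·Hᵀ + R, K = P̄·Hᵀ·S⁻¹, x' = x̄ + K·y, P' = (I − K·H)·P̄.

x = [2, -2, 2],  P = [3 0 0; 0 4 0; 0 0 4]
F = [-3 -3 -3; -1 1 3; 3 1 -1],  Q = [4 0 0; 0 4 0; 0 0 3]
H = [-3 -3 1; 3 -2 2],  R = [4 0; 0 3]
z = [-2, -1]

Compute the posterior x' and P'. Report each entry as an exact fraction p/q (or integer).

x̄ = F·x = [-6, 2, 2]
P̄ = F·P·Fᵀ + Q = [103 -39 -27; -39 47 -17; -27 -17 38]
y = z − H·x̄ = [-16, 17]
S = H·P̄·Hᵀ + R = [954 -235; -235 1550]
K = P̄·Hᵀ·S⁻¹ = [-52239/284695 266217/1423475; -4845/56939 -48673/284695; 54063/284695 67616/1423475]
x' = x̄ + K·y = [163959/1423475, 129549/284695, -328618/1423475]
P' = (I − K·H)·P̄ = [765959/1423475 -200271/284695 -1750968/1423475; -200271/284695 92511/56939 689952/284695; -1750968/1423475 689952/284695 6177636/1423475]

x' = [163959/1423475, 129549/284695, -328618/1423475]
P' = [765959/1423475 -200271/284695 -1750968/1423475; -200271/284695 92511/56939 689952/284695; -1750968/1423475 689952/284695 6177636/1423475]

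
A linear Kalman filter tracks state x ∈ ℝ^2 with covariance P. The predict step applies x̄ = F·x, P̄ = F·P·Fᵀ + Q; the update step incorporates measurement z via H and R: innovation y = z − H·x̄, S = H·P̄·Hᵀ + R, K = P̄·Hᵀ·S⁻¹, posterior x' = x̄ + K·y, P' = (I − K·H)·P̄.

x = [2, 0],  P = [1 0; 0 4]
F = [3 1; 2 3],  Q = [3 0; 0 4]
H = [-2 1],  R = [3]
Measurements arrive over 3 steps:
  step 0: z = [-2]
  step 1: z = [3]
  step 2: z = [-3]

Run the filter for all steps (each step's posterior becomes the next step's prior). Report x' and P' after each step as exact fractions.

step 0: x̄ = F·x = [6, 4]
step 0: P̄ = F·P·Fᵀ + Q = [16 18; 18 44]
step 0: y = z − H·x̄ = [6]
step 0: S = H·P̄·Hᵀ + R = [39]
step 0: K = P̄·Hᵀ·S⁻¹ = [-14/39; 8/39]
step 0: x' = x̄ + K·y = [50/13, 68/13]
step 0: P' = (I − K·H)·P̄ = [428/39 814/39; 814/39 1652/39]
step 1: x̄ = F·x = [218/13, 304/13]
step 1: P̄ = F·P·Fᵀ + Q = [10505/39 16478/39; 16478/39 26504/39]
step 1: y = z − H·x̄ = [171/13]
step 1: S = H·P̄·Hᵀ + R = [2729/39]
step 1: K = P̄·Hᵀ·S⁻¹ = [-4532/2729; -6452/2729]
step 1: x' = x̄ + K·y = [-13850/2729, -21052/2729]
step 1: P' = (I − K·H)·P̄ = [208439/2729 403282/2729; 403282/2729 787208/2729]
step 2: x̄ = F·x = [-62602/2729, -90856/2729]
step 2: P̄ = F·P·Fᵀ + Q = [5091038/2729 8048360/2729; 8048360/2729 12768928/2729]
step 2: y = z − H·x̄ = [-42535/2729]
step 2: S = H·P̄·Hᵀ + R = [947827/2729]
step 2: K = P̄·Hᵀ·S⁻¹ = [-2133716/947827; -3327792/947827]
step 2: x' = x̄ + K·y = [11514014/947827, 20312152/947827]
step 2: P' = (I − K·H)·P̄ = [99919130/947827 193437112/947827; 193437112/947827 376890848/947827]

step 0: x' = [50/13, 68/13], P' = [428/39 814/39; 814/39 1652/39]
step 1: x' = [-13850/2729, -21052/2729], P' = [208439/2729 403282/2729; 403282/2729 787208/2729]
step 2: x' = [11514014/947827, 20312152/947827], P' = [99919130/947827 193437112/947827; 193437112/947827 376890848/947827]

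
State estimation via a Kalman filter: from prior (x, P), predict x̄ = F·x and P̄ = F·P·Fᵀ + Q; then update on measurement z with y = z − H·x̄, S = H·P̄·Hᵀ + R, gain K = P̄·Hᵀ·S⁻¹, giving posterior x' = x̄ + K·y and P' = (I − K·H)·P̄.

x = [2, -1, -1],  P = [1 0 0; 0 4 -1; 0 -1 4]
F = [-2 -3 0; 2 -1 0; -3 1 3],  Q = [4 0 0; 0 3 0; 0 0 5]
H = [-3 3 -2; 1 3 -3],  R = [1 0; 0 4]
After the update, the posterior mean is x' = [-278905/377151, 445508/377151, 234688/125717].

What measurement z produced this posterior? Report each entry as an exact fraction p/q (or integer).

z = [2, -3]

x̄ = F·x = [-1, 5, -10]
P̄ = F·P·Fᵀ + Q = [44 8 3; 8 11 -7; 3 -7 48]
S = H·P̄·Hᵀ + R = [664 333; 333 735]
K = P̄·Hᵀ·S⁻¹ = [-34479/125717 77138/377151; -1247/125717 33509/377151; -12888/125717 -21870/125717]
x' − x̄ = [98246/377151, -1440247/377151, 1491858/125717] = K·y
y = (KᵀK)⁻¹·Kᵀ·(x' − x̄) = [-36, -47]
z = y + H·x̄ = [-36, -47] + [38, 44] = [2, -3]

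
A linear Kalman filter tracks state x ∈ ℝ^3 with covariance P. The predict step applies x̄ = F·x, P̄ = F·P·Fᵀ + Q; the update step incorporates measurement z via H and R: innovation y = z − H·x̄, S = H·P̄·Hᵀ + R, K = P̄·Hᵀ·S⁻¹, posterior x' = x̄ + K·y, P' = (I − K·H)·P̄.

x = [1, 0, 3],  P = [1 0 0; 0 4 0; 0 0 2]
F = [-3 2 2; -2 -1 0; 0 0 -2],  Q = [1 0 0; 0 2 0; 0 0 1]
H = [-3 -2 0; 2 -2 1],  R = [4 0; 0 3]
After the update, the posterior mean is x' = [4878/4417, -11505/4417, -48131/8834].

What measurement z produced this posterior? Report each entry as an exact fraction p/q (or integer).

x̄ = F·x = [3, -2, -6]
P̄ = F·P·Fᵀ + Q = [34 -2 -8; -2 10 0; -8 0 9]
S = H·P̄·Hᵀ + R = [326 -144; -144 172]
K = P̄·Hᵀ·S⁻¹ = [-955/4417 844/4417; -733/4417 -1230/4417; 390/4417 587/17668]
x' − x̄ = [-8373/4417, -2671/4417, 4873/8834] = K·y
y = (KᵀK)⁻¹·Kᵀ·(x' − x̄) = [7, -2]
z = y + H·x̄ = [7, -2] + [-5, 4] = [2, 2]

z = [2, 2]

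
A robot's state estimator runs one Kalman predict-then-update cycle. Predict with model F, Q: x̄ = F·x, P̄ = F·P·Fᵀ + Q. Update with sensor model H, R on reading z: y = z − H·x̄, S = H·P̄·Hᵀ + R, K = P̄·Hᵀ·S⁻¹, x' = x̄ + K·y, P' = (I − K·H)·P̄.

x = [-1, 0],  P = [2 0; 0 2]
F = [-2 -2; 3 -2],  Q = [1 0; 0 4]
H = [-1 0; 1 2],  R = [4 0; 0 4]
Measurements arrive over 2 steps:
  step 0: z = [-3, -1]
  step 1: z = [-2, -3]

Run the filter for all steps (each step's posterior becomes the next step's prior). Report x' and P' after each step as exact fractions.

step 0: x̄ = F·x = [2, -3]
step 0: P̄ = F·P·Fᵀ + Q = [17 -4; -4 30]
step 0: y = z − H·x̄ = [-1, 3]
step 0: S = H·P̄·Hᵀ + R = [21 -9; -9 125]
step 0: K = P̄·Hᵀ·S⁻¹ = [-511/636 3/212; 251/636 101/212]
step 0: x' = x̄ + K·y = [905/318, -625/318]
step 0: P' = (I − K·H)·P̄ = [511/159 -251/159; -251/159 277/159]
step 1: x̄ = F·x = [-280/159, 3965/318]
step 1: P̄ = F·P·Fᵀ + Q = [1303/159 -1456/159; -1456/159 9355/159]
step 1: y = z − H·x̄ = [-598/159, -4162/159]
step 1: S = H·P̄·Hᵀ + R = [1939/159 1609/159; 1609/159 33535/159]
step 1: K = P̄·Hᵀ·S⁻¹ = [-64634/98169 -1609/98169; 22081/65446 32613/65446]
step 1: x' = x̄ + K·y = [112330/98169, -120711/65446]
step 1: P' = (I − K·H)·P̄ = [258536/98169 -44162/32723; -44162/32723 54694/32723]

step 0: x' = [905/318, -625/318], P' = [511/159 -251/159; -251/159 277/159]
step 1: x' = [112330/98169, -120711/65446], P' = [258536/98169 -44162/32723; -44162/32723 54694/32723]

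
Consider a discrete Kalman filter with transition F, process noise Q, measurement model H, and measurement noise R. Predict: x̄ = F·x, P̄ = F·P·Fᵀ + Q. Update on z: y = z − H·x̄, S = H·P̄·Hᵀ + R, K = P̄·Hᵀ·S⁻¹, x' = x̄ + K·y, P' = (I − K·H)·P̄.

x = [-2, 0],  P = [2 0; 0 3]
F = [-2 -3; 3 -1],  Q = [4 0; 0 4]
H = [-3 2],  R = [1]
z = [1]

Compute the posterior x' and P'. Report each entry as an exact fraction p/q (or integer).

x̄ = F·x = [4, -6]
P̄ = F·P·Fᵀ + Q = [39 -3; -3 25]
y = z − H·x̄ = [25]
S = H·P̄·Hᵀ + R = [488]
K = P̄·Hᵀ·S⁻¹ = [-123/488; 59/488]
x' = x̄ + K·y = [-1123/488, -1453/488]
P' = (I − K·H)·P̄ = [3903/488 5793/488; 5793/488 8719/488]

x' = [-1123/488, -1453/488]
P' = [3903/488 5793/488; 5793/488 8719/488]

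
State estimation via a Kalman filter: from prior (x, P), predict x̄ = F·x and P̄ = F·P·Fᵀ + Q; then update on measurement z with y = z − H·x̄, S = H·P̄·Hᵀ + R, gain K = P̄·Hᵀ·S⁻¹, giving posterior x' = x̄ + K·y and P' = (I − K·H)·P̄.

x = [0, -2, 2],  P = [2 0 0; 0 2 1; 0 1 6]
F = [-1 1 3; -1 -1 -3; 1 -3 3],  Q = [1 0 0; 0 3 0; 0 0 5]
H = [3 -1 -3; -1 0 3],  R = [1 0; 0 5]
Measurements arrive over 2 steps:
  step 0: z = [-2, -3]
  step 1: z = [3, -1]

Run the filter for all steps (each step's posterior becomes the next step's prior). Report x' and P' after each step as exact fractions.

step 0: x' = [-90004/91099, 233603/91099, -107122/91099], P' = [335945/182198 321615/182198 208165/182198; 321615/182198 1019119/182198 1045/182198; 208165/182198 1045/182198 201065/182198]
step 1: x' = [884952172/1187898563, 143397695/1187898563, -330128612/1187898563], P' = [11020794756/13066884193 3723588560/13066884193 8740494907/13066884193; 3723588560/13066884193 44326462381/13066884193 -9002501060/13066884193; 8740494907/13066884193 -9002501060/13066884193 11458973364/13066884193]

step 0: x̄ = F·x = [4, -4, 12]
step 0: P̄ = F·P·Fᵀ + Q = [65 -60 40; -60 67 -44; 40 -44 61]
step 0: y = z − H·x̄ = [18, -35]
step 0: S = H·P̄·Hᵀ + R = [578 -192; -192 379]
step 0: K = P̄·Hᵀ·S⁻¹ = [61725/182198 28855/91099; -57409/182198 -31848/91099; 20255/182198 39503/91099]
step 0: x' = x̄ + K·y = [-90004/91099, 233603/91099, -107122/91099]
step 0: P' = (I − K·H)·P̄ = [335945/182198 321615/182198 208165/182198; 321615/182198 1019119/182198 1045/182198; 208165/182198 1045/182198 201065/182198]
step 1: x̄ = F·x = [2241/91099, 177767/91099, -1112179/91099]
step 1: P̄ = F·P·Fᵀ + Q = [1460897/182198 -2499029/182198 -303527/182198; -2499029/182198 5609733/182198 312337/182198; -303527/182198 312337/182198 11529081/182198]
step 1: y = z − H·x̄ = [-2892196/91099, 3247679/91099]
step 1: S = H·P̄·Hᵀ + R = [145033415/182198 -57611392/91099; -57611392/91099 53977389/91099]
step 1: K = P̄·Hᵀ·S⁻¹ = [3117310987/13066884193 3040137993/13066884193; -6148193521/13066884193 -6146218348/13066884193; 847065689/13066884193 5127285037/13066884193]
step 1: x' = x̄ + K·y = [884952172/1187898563, 143397695/1187898563, -330128612/1187898563]
step 1: P' = (I − K·H)·P̄ = [11020794756/13066884193 3723588560/13066884193 8740494907/13066884193; 3723588560/13066884193 44326462381/13066884193 -9002501060/13066884193; 8740494907/13066884193 -9002501060/13066884193 11458973364/13066884193]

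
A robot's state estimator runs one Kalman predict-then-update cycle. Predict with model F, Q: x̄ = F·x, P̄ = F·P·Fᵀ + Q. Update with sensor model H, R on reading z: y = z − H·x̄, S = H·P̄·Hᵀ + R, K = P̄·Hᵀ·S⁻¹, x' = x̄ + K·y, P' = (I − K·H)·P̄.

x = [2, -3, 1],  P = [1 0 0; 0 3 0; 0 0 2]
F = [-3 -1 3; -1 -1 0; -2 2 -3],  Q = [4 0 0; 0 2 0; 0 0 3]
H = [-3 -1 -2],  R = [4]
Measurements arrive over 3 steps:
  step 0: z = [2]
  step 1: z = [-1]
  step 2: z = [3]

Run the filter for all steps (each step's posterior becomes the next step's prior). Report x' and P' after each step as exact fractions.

step 0: x' = [414/67, 159/67, -779/67], P' = [982/67 114/67 -1494/67; 114/67 338/67 -332/67; -1494/67 -332/67 2415/67]
step 1: x' = [-1705494/343321, -371399/343321, 49139/5819], P' = [7907478/343321 2642642/343321 -218600/5819; 2642642/343321 2064358/343321 -83970/5819; -218600/5819 -83970/5819 368095/5819]
step 2: x' = [-1285820758/949081689, -282461177/316360563, 951203357/949081689], P' = [54877692086/2847245067 5171227726/949081689 -87590740816/2847245067; 5171227726/949081689 1493495990/316360563 -9862456766/949081689; -87590740816/2847245067 -9862456766/949081689 145099766591/2847245067]

step 0: x̄ = F·x = [0, 1, -13]
step 0: P̄ = F·P·Fᵀ + Q = [34 6 -18; 6 6 -4; -18 -4 37]
step 0: y = z − H·x̄ = [-23]
step 0: S = H·P̄·Hᵀ + R = [268]
step 0: K = P̄·Hᵀ·S⁻¹ = [-18/67; -4/67; -4/67]
step 0: x' = x̄ + K·y = [414/67, 159/67, -779/67]
step 0: P' = (I − K·H)·P̄ = [982/67 114/67 -1494/67; 114/67 338/67 -332/67; -1494/67 -332/67 2415/67]
step 1: x̄ = F·x = [-3738/67, -573/67, 1827/67]
step 1: P̄ = F·P·Fᵀ + Q = [60747/67 9218/67 -24445/67; 9218/67 1682/67 -4190/67; -24445/67 -4190/67 12360/67]
step 1: y = z − H·x̄ = [-8200/67]
step 1: S = H·P̄·Hᵀ + R = [343321/67]
step 1: K = P̄·Hᵀ·S⁻¹ = [-142569/343321; -20956/343321; 895/5819]
step 1: x' = x̄ + K·y = [-1705494/343321, -371399/343321, 49139/5819]
step 1: P' = (I − K·H)·P̄ = [7907478/343321 2642642/343321 -218600/5819; 2642642/343321 2064358/343321 -83970/5819; -218600/5819 -83970/5819 368095/5819]
step 2: x̄ = F·x = [14185484/343321, 2076893/343321, -6029413/343321]
step 2: P̄ = F·P·Fᵀ + Q = [547797821/343321 89912250/343321 -245993131/343321; 89912250/343321 15943762/343321 -41868650/343321; -245993131/343321 -41868650/343321 119916576/343321]
step 2: y = z − H·x̄ = [33604482/343321]
step 2: S = H·P̄·Hᵀ + R = [2847245067/343321]
step 2: K = P̄·Hᵀ·S⁻¹ = [-1241319451/2847245067; -67314404/949081689; 540014891/2847245067]
step 2: x' = x̄ + K·y = [-1285820758/949081689, -282461177/316360563, 951203357/949081689]
step 2: P' = (I − K·H)·P̄ = [54877692086/2847245067 5171227726/949081689 -87590740816/2847245067; 5171227726/949081689 1493495990/316360563 -9862456766/949081689; -87590740816/2847245067 -9862456766/949081689 145099766591/2847245067]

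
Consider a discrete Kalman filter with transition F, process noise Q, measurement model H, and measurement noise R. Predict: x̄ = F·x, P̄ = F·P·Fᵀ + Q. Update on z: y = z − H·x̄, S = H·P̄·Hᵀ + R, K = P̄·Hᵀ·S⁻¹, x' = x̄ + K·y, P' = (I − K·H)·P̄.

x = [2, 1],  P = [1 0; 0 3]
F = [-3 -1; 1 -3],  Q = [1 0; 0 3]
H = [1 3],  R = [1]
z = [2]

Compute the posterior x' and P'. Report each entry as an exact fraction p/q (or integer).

x̄ = F·x = [-7, -1]
P̄ = F·P·Fᵀ + Q = [13 6; 6 31]
y = z − H·x̄ = [12]
S = H·P̄·Hᵀ + R = [329]
K = P̄·Hᵀ·S⁻¹ = [31/329; 99/329]
x' = x̄ + K·y = [-1931/329, 859/329]
P' = (I − K·H)·P̄ = [3316/329 -1095/329; -1095/329 398/329]

x' = [-1931/329, 859/329]
P' = [3316/329 -1095/329; -1095/329 398/329]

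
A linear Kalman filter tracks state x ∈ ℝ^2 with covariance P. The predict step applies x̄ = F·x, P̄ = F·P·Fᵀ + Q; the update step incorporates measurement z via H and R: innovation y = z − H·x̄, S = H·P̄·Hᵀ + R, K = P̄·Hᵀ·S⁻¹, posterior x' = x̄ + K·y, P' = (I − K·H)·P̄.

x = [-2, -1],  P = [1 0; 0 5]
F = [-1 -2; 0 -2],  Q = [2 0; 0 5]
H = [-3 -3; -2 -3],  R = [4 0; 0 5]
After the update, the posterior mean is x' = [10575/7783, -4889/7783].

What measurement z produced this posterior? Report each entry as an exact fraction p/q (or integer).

z = [-2, -1]

x̄ = F·x = [4, 2]
P̄ = F·P·Fᵀ + Q = [23 20; 20 25]
S = H·P̄·Hᵀ + R = [796 663; 663 562]
K = P̄·Hᵀ·S⁻¹ = [-2220/7783 1151/7783; 375/7783 -2035/7783]
x' − x̄ = [-20557/7783, -20455/7783] = K·y
y = (KᵀK)⁻¹·Kᵀ·(x' − x̄) = [16, 13]
z = y + H·x̄ = [16, 13] + [-18, -14] = [-2, -1]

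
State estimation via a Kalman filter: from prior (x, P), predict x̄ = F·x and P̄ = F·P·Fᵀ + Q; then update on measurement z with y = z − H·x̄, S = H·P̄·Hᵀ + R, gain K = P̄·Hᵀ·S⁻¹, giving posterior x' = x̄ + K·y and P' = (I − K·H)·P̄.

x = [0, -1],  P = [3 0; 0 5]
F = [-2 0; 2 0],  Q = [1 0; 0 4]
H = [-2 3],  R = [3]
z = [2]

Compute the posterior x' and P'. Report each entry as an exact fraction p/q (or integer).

x' = [-124/343, 144/343]
P' = [615/343 348/343; 348/343 304/343]

x̄ = F·x = [0, 0]
P̄ = F·P·Fᵀ + Q = [13 -12; -12 16]
y = z − H·x̄ = [2]
S = H·P̄·Hᵀ + R = [343]
K = P̄·Hᵀ·S⁻¹ = [-62/343; 72/343]
x' = x̄ + K·y = [-124/343, 144/343]
P' = (I − K·H)·P̄ = [615/343 348/343; 348/343 304/343]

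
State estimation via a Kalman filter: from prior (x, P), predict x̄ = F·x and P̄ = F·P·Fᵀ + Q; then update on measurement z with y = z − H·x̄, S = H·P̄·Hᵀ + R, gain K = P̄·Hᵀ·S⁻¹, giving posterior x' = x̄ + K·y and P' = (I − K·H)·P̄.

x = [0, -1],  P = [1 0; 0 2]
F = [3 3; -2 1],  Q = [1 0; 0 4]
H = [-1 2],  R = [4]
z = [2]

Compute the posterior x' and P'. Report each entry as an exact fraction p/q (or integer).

x' = [-61/18, -13/18]
P' = [154/9 70/9; 70/9 40/9]

x̄ = F·x = [-3, -1]
P̄ = F·P·Fᵀ + Q = [28 0; 0 10]
y = z − H·x̄ = [1]
S = H·P̄·Hᵀ + R = [72]
K = P̄·Hᵀ·S⁻¹ = [-7/18; 5/18]
x' = x̄ + K·y = [-61/18, -13/18]
P' = (I − K·H)·P̄ = [154/9 70/9; 70/9 40/9]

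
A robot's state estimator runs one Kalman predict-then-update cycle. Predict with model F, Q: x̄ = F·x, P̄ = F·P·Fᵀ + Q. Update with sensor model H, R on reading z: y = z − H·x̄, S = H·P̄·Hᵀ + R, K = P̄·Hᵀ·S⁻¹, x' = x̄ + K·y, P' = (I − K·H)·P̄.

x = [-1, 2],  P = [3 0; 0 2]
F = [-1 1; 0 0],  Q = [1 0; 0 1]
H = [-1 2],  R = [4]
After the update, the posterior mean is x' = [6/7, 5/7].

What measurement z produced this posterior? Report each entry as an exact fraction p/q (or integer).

x̄ = F·x = [3, 0]
P̄ = F·P·Fᵀ + Q = [6 0; 0 1]
S = H·P̄·Hᵀ + R = [14]
K = P̄·Hᵀ·S⁻¹ = [-3/7; 1/7]
x' − x̄ = [-15/7, 5/7] = K·y
y = (KᵀK)⁻¹·Kᵀ·(x' − x̄) = [5]
z = y + H·x̄ = [5] + [-3] = [2]

z = [2]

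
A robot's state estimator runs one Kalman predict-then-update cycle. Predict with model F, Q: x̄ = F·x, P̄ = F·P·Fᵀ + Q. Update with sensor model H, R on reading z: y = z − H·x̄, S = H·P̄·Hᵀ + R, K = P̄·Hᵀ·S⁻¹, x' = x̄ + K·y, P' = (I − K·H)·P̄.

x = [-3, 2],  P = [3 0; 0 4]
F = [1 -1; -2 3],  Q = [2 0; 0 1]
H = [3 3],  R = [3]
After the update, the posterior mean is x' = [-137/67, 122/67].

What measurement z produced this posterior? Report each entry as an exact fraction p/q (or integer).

z = [-1]

x̄ = F·x = [-5, 12]
P̄ = F·P·Fᵀ + Q = [9 -18; -18 49]
S = H·P̄·Hᵀ + R = [201]
K = P̄·Hᵀ·S⁻¹ = [-9/67; 31/67]
x' − x̄ = [198/67, -682/67] = K·y
y = (KᵀK)⁻¹·Kᵀ·(x' − x̄) = [-22]
z = y + H·x̄ = [-22] + [21] = [-1]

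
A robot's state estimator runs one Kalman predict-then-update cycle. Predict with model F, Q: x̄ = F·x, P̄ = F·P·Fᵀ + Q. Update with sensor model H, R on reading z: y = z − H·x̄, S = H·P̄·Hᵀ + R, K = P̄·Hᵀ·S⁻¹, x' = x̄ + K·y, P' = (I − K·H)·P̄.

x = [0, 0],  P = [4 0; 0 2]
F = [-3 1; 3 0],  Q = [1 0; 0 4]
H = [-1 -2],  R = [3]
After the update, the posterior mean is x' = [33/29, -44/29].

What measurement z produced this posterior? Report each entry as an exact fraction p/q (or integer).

z = [2]

x̄ = F·x = [0, 0]
P̄ = F·P·Fᵀ + Q = [39 -36; -36 40]
S = H·P̄·Hᵀ + R = [58]
K = P̄·Hᵀ·S⁻¹ = [33/58; -22/29]
x' − x̄ = [33/29, -44/29] = K·y
y = (KᵀK)⁻¹·Kᵀ·(x' − x̄) = [2]
z = y + H·x̄ = [2] + [0] = [2]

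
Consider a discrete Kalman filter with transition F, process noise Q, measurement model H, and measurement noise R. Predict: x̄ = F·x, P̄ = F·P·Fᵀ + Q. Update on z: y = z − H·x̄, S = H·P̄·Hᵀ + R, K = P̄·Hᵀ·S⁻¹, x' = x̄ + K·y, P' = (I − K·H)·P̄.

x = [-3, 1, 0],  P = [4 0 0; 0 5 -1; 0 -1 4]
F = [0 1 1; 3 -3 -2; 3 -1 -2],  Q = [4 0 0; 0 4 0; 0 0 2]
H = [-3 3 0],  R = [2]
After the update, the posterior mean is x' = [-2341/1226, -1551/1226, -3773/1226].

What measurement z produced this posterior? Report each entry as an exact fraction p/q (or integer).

z = [2]

x̄ = F·x = [1, -12, -10]
P̄ = F·P·Fᵀ + Q = [11 -18 -10; -18 89 59; -10 59 55]
S = H·P̄·Hᵀ + R = [1226]
K = P̄·Hᵀ·S⁻¹ = [-87/1226; 321/1226; 207/1226]
x' − x̄ = [-3567/1226, 13161/1226, 8487/1226] = K·y
y = (KᵀK)⁻¹·Kᵀ·(x' − x̄) = [41]
z = y + H·x̄ = [41] + [-39] = [2]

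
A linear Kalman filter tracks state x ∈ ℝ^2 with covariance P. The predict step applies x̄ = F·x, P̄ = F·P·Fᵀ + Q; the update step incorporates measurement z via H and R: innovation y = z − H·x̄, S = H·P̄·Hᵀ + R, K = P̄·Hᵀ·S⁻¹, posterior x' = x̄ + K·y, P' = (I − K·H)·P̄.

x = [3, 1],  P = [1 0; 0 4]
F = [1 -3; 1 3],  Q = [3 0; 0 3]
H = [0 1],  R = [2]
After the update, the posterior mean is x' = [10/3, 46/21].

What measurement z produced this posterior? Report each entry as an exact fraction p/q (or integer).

z = [2]

x̄ = F·x = [0, 6]
P̄ = F·P·Fᵀ + Q = [40 -35; -35 40]
S = H·P̄·Hᵀ + R = [42]
K = P̄·Hᵀ·S⁻¹ = [-5/6; 20/21]
x' − x̄ = [10/3, -80/21] = K·y
y = (KᵀK)⁻¹·Kᵀ·(x' − x̄) = [-4]
z = y + H·x̄ = [-4] + [6] = [2]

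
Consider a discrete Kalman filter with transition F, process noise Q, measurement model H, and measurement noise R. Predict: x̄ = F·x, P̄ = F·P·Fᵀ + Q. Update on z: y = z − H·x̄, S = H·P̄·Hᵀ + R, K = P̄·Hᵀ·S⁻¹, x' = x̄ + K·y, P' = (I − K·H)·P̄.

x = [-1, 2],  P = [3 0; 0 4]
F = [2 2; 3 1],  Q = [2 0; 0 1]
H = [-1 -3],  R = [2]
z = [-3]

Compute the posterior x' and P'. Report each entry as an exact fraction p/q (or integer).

x' = [346/119, 3/119]
P' = [654/119 -200/119; -200/119 87/119]

x̄ = F·x = [2, -1]
P̄ = F·P·Fᵀ + Q = [30 26; 26 32]
y = z − H·x̄ = [-4]
S = H·P̄·Hᵀ + R = [476]
K = P̄·Hᵀ·S⁻¹ = [-27/119; -61/238]
x' = x̄ + K·y = [346/119, 3/119]
P' = (I − K·H)·P̄ = [654/119 -200/119; -200/119 87/119]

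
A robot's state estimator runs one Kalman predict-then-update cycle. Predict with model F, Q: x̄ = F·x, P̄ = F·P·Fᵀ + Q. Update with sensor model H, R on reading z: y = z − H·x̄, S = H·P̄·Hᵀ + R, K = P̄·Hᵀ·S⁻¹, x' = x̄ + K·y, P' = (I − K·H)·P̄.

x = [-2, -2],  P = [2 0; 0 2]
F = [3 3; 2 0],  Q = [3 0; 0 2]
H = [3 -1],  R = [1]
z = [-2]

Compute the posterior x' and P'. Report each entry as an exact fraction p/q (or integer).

x̄ = F·x = [-12, -4]
P̄ = F·P·Fᵀ + Q = [39 12; 12 10]
y = z − H·x̄ = [30]
S = H·P̄·Hᵀ + R = [290]
K = P̄·Hᵀ·S⁻¹ = [21/58; 13/145]
x' = x̄ + K·y = [-33/29, -38/29]
P' = (I − K·H)·P̄ = [57/58 75/29; 75/29 1112/145]

x' = [-33/29, -38/29]
P' = [57/58 75/29; 75/29 1112/145]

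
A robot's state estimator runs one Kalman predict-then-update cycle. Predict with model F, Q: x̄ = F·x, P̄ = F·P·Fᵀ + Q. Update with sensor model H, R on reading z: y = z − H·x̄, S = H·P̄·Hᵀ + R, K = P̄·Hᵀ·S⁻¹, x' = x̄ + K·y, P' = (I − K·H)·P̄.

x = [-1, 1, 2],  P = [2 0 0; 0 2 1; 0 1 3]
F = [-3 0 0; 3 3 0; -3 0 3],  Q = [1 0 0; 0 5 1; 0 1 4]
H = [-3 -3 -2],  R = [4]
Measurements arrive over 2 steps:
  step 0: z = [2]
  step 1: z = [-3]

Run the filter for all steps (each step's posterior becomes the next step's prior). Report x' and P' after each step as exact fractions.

step 0: x̄ = F·x = [3, 0, 9]
step 0: P̄ = F·P·Fᵀ + Q = [19 -18 18; -18 41 -8; 18 -8 49]
step 0: y = z − H·x̄ = [29]
step 0: S = H·P̄·Hᵀ + R = [536]
step 0: K = P̄·Hᵀ·S⁻¹ = [-39/536; -53/536; -16/67]
step 0: x' = x̄ + K·y = [477/536, -1537/536, 139/67]
step 0: P' = (I − K·H)·P̄ = [8663/536 -11715/536 582/67; -11715/536 19167/536 -1384/67; 582/67 -1384/67 1235/67]
step 1: x̄ = F·x = [-1431/536, -795/134, 1905/536]
step 1: P̄ = F·P·Fᵀ + Q = [78503/536 6867/134 36063/536; 6867/134 5285/67 -7435/134; 36063/536 -7435/134 85223/536]
step 1: y = z − H·x̄ = [-11631/536]
step 1: S = H·P̄·Hᵀ + R = [2000383/536]
step 1: K = P̄·Hᵀ·S⁻¹ = [-390039/2000383; -149764/2000383; -189415/2000383]
step 1: x' = x̄ + K·y = [3123126/2000383, -8618121/2000383, 11219805/2000383]
step 1: P' = (I − K·H)·P̄ = [9152323/2000383 -6468807/2000383 -3245196/2000383; -6468807/2000383 115945779/2000383 -163915930/2000383; -3245196/2000383 -163915930/2000383 251120519/2000383]

step 0: x' = [477/536, -1537/536, 139/67], P' = [8663/536 -11715/536 582/67; -11715/536 19167/536 -1384/67; 582/67 -1384/67 1235/67]
step 1: x' = [3123126/2000383, -8618121/2000383, 11219805/2000383], P' = [9152323/2000383 -6468807/2000383 -3245196/2000383; -6468807/2000383 115945779/2000383 -163915930/2000383; -3245196/2000383 -163915930/2000383 251120519/2000383]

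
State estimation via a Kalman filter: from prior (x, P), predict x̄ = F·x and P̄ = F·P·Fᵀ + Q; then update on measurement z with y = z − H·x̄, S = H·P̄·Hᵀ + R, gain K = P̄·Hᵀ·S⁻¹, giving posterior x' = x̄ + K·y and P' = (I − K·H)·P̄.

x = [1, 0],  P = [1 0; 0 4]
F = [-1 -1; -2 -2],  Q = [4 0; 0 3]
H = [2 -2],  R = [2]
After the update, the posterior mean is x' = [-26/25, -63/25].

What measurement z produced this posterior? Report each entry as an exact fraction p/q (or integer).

z = [3]

x̄ = F·x = [-1, -2]
P̄ = F·P·Fᵀ + Q = [9 10; 10 23]
S = H·P̄·Hᵀ + R = [50]
K = P̄·Hᵀ·S⁻¹ = [-1/25; -13/25]
x' − x̄ = [-1/25, -13/25] = K·y
y = (KᵀK)⁻¹·Kᵀ·(x' − x̄) = [1]
z = y + H·x̄ = [1] + [2] = [3]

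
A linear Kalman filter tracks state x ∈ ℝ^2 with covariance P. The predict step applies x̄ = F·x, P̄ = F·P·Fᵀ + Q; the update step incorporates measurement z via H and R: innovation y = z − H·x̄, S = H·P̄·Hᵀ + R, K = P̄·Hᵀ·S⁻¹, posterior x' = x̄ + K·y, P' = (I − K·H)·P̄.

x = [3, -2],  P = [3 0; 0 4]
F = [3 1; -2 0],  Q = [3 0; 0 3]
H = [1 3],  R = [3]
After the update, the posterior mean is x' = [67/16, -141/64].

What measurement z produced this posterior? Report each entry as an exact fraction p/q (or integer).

x̄ = F·x = [7, -6]
P̄ = F·P·Fᵀ + Q = [34 -18; -18 15]
S = H·P̄·Hᵀ + R = [64]
K = P̄·Hᵀ·S⁻¹ = [-5/16; 27/64]
x' − x̄ = [-45/16, 243/64] = K·y
y = (KᵀK)⁻¹·Kᵀ·(x' − x̄) = [9]
z = y + H·x̄ = [9] + [-11] = [-2]

z = [-2]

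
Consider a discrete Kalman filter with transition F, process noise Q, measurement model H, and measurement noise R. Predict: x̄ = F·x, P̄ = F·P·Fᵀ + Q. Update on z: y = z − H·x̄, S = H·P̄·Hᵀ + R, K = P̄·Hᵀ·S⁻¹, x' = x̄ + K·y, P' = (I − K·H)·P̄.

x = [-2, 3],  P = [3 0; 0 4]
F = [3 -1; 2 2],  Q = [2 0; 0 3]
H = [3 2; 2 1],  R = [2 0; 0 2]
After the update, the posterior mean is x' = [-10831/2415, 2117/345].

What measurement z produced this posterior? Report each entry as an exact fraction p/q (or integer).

x̄ = F·x = [-9, 2]
P̄ = F·P·Fᵀ + Q = [33 10; 10 31]
S = H·P̄·Hᵀ + R = [543 330; 330 205]
K = P̄·Hᵀ·S⁻¹ = [-137/483 666/805; 58/69 -127/115]
x' − x̄ = [10904/2415, 1427/345] = K·y
y = (KᵀK)⁻¹·Kᵀ·(x' − x̄) = [22, 13]
z = y + H·x̄ = [22, 13] + [-23, -16] = [-1, -3]

z = [-1, -3]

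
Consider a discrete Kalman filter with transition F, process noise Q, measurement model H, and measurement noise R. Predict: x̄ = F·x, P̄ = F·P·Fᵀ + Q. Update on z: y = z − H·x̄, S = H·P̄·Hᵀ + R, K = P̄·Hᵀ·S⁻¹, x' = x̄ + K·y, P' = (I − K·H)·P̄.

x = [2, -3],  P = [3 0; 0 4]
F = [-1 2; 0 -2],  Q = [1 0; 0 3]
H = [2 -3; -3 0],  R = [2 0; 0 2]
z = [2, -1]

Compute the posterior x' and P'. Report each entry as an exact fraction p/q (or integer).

x' = [1342/5647, -2886/5647]
P' = [1156/5647 712/5647; 712/5647 1650/5647]

x̄ = F·x = [-8, 6]
P̄ = F·P·Fᵀ + Q = [20 -16; -16 19]
y = z − H·x̄ = [36, -25]
S = H·P̄·Hᵀ + R = [445 -264; -264 182]
K = P̄·Hᵀ·S⁻¹ = [88/5647 -1734/5647; -1763/5647 -1068/5647]
x' = x̄ + K·y = [1342/5647, -2886/5647]
P' = (I − K·H)·P̄ = [1156/5647 712/5647; 712/5647 1650/5647]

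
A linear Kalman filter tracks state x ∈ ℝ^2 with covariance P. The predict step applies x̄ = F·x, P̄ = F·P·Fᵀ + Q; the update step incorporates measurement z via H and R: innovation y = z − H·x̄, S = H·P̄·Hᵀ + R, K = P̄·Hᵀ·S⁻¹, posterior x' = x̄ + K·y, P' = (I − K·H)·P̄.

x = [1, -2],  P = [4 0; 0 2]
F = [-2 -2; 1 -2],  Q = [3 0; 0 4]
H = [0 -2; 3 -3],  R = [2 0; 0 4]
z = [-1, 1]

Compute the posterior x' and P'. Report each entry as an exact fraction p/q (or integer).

x' = [2776/2765, 1809/2765]
P' = [2484/2765 1296/2765; 1296/2765 3952/8295]

x̄ = F·x = [2, 5]
P̄ = F·P·Fᵀ + Q = [27 0; 0 16]
y = z − H·x̄ = [9, 10]
S = H·P̄·Hᵀ + R = [66 96; 96 391]
K = P̄·Hᵀ·S⁻¹ = [-1296/2765 891/2765; -3952/8295 -16/2765]
x' = x̄ + K·y = [2776/2765, 1809/2765]
P' = (I − K·H)·P̄ = [2484/2765 1296/2765; 1296/2765 3952/8295]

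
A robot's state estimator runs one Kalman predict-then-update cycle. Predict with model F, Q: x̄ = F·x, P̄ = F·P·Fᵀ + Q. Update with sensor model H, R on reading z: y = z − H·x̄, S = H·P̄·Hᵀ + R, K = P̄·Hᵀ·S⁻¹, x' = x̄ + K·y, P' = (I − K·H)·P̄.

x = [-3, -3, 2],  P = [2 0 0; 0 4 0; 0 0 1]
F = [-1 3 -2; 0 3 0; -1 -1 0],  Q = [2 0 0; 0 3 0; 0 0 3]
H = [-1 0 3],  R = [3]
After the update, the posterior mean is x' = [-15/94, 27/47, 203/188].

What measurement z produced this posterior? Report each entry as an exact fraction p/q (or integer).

x̄ = F·x = [-10, -9, 6]
P̄ = F·P·Fᵀ + Q = [44 36 -10; 36 39 -12; -10 -12 9]
S = H·P̄·Hᵀ + R = [188]
K = P̄·Hᵀ·S⁻¹ = [-37/94; -18/47; 37/188]
x' − x̄ = [925/94, 450/47, -925/188] = K·y
y = (KᵀK)⁻¹·Kᵀ·(x' − x̄) = [-25]
z = y + H·x̄ = [-25] + [28] = [3]

z = [3]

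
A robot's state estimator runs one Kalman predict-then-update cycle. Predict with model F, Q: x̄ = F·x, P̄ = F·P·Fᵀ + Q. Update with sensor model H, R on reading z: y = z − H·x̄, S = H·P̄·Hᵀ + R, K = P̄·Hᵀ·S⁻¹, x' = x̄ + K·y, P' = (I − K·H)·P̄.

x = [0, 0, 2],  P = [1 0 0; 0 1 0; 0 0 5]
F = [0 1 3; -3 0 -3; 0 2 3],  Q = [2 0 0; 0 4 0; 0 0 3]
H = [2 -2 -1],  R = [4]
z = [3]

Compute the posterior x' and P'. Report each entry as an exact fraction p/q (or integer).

x̄ = F·x = [6, -6, 6]
P̄ = F·P·Fᵀ + Q = [48 -45 47; -45 58 -45; 47 -45 52]
y = z − H·x̄ = [-15]
S = H·P̄·Hᵀ + R = [472]
K = P̄·Hᵀ·S⁻¹ = [139/472; -161/472; 33/118]
x' = x̄ + K·y = [747/472, -417/472, 213/118]
P' = (I − K·H)·P̄ = [3335/472 1139/472 959/118; 1139/472 1455/472 3/118; 959/118 3/118 890/59]

x' = [747/472, -417/472, 213/118]
P' = [3335/472 1139/472 959/118; 1139/472 1455/472 3/118; 959/118 3/118 890/59]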